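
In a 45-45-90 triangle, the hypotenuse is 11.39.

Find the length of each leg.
In a 45-45-90 triangle hypotenuse = leg·√2, so leg = hypotenuse/√2.
Leg = 11.39/√2 ≈ 11.39/1.41421 ≈ 8.05395

Each leg = 8.054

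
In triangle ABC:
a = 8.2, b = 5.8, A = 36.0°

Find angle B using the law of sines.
a/sin(A) = b/sin(B)  ⇒  sin(B) = b·sin(A)/a = 5.8·sin(36.0°)/8.2
sin(36.0°) ≈ 0.587785
sin(B) ≈ 5.8·0.587785/8.2 ≈ 3.40915/8.2 ≈ 0.415751
B = arcsin(0.415751) ≈ 24.5666°
(Since b ≤ a we need B ≤ A, so the obtuse alternative 180° − 24.5666° ≈ 155.433° is rejected.)

B = 24.57°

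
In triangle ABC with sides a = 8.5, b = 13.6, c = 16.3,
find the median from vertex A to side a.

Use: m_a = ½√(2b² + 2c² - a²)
m_a = ½√(2·13.6² + 2·16.3² − 8.5²) = ½√(2·184.96 + 2·265.69 − 72.25) = ½√(369.92 + 531.38 − 72.25) = ½√829.05
√829.05 ≈ 28.7932, so m_a ≈ 14.3966

m_a = 14.4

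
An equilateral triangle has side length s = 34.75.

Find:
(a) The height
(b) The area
(a) The height splits the triangle into two 30-60-90 halves: h = s·√3/2 = 34.75·1.73205/2 ≈ 60.1888/2 ≈ 30.0944
(b) Area = (√3/4)·s² = (√3/4)·34.75² = (√3/4)·1207.5625 ≈ 0.433013·1207.5625 ≈ 522.89

Height = 30.09, Area = 522.9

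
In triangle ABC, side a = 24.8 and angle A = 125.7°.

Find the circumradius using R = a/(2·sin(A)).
R = a/(2·sin(A)) = 24.8/(2·sin(125.7°))
sin(125.7°) ≈ 0.812084
R ≈ 24.8/(2·0.812084) = 24.8/1.62417 ≈ 15.2694

R = 15.27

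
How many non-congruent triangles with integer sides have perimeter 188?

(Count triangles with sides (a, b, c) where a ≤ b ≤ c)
Let a ≤ b ≤ c with a + b + c = 188. The only binding inequality is a + b > c, i.e. 188 − c > c, so c < 188/2; and c ≥ 188/3 since c is the largest side.
So 63 ≤ c ≤ 93. For each c, b runs from ⌈(188 − c)/2⌉ up to c (then a = 188 − b − c satisfies 1 ≤ a ≤ b automatically), giving c − ⌈(188 − c)/2⌉ + 1 choices.
Summing over c: 1 + 3 + 4 + 6 + … + 45 + 46  (31 terms, c = 63, …, 93) = 736
Check (closed form: nearest integer to p²/48 for even p, (p+3)²/48 for odd p): 188²/48 = 35344/48 ≈ 736.33 → 736

736 triangles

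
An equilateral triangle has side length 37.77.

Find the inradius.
r = Area/s with s the semi-perimeter.
Area = (√3/4)·37.77² = (√3/4)·1426.5729 ≈ 0.433013·1426.5729 ≈ 617.724
s = 3·37.77/2 = 56.655
r ≈ 617.724/56.655 ≈ 10.9033
(Equivalently r = side/(2√3) = 37.77/3.4641 ≈ 10.9033.)

r = 10.9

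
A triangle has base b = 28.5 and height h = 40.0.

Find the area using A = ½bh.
A = ½·b·h = ½·28.5·40.0 = ½·1140 = 570

Area = 570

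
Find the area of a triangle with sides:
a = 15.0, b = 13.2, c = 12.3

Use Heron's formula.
s = (15.0 + 13.2 + 12.3)/2 = 40.5/2 = 20.25
s − a = 5.25, s − b = 7.05, s − c = 7.95
s(s−a)(s−b)(s−c) = 20.25·5.25·7.05·7.95 ≈ 5958.55
Area = √5958.55 ≈ 77.1916

Area = 77.19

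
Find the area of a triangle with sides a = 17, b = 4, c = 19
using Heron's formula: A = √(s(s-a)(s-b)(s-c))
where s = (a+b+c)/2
s = (17 + 4 + 19)/2 = 40/2 = 20
s − a = 3, s − b = 16, s − c = 1
s(s−a)(s−b)(s−c) = 20·3·16·1 = 960
Area = √960 ≈ 30.9839

s = 20.0, Area = 30.98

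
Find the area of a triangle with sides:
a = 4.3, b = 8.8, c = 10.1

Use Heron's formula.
s = (4.3 + 8.8 + 10.1)/2 = 23.2/2 = 11.6
s − a = 7.3, s − b = 2.8, s − c = 1.5
s(s−a)(s−b)(s−c) = 11.6·7.3·2.8·1.5 ≈ 355.656
Area = √355.656 ≈ 18.8588

Area = 18.86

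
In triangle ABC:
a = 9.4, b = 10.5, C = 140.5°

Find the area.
Two sides and the included angle (SAS): A = ½·a·b·sin(C) = ½·9.4·10.5·sin(140.5°)
sin(140.5°) ≈ 0.636078
A ≈ ½·98.7·0.636078 = 49.35·0.636078 ≈ 31.3905

Area = 31.39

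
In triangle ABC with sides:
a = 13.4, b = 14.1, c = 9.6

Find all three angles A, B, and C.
Law of cosines for each angle (a² = 179.56, b² = 198.81, c² = 92.16):
cos(A) = (b² + c² − a²)/(2bc) = (198.81 + 92.16 − 179.56)/(2·14.1·9.6) = 111.41/270.72 ≈ 0.411532  ⇒  A ≈ 65.6989°
cos(B) = (a² + c² − b²)/(2ac) = (179.56 + 92.16 − 198.81)/(2·13.4·9.6) = 72.91/257.28 ≈ 0.283388  ⇒  B ≈ 73.5375°
cos(C) = (a² + b² − c²)/(2ab) = (179.56 + 198.81 − 92.16)/(2·13.4·14.1) = 286.21/377.88 ≈ 0.75741  ⇒  C ≈ 40.7636°
Check: A + B + C ≈ 180°

A = 65.7°, B = 73.54°, C = 40.76°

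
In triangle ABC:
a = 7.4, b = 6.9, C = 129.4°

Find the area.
Two sides and the included angle (SAS): A = ½·a·b·sin(C) = ½·7.4·6.9·sin(129.4°)
sin(129.4°) ≈ 0.772734
A ≈ ½·51.06·0.772734 = 25.53·0.772734 ≈ 19.7279

Area = 19.73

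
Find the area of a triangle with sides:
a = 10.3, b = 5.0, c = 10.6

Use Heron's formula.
s = (10.3 + 5.0 + 10.6)/2 = 25.9/2 = 12.95
s − a = 2.65, s − b = 7.95, s − c = 2.35
s(s−a)(s−b)(s−c) = 12.95·2.65·7.95·2.35 ≈ 641.137
Area = √641.137 ≈ 25.3207

Area = 25.32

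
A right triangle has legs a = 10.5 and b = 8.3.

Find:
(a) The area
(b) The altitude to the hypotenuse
(a) The legs are perpendicular, so Area = ½·a·b = ½·10.5·8.3 = ½·87.15 = 43.575
(b) Hypotenuse c = √(a² + b²) = √(110.25 + 68.89) = √179.14 ≈ 13.3843
    Area = ½·c·h_c  ⇒  h_c = 2·Area/c = 87.15/13.3843 ≈ 6.51135

Area = 43.575, h_c = 6.511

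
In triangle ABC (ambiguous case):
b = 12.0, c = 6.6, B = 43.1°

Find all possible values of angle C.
b/sin(B) = c/sin(C)  ⇒  sin(C) = c·sin(B)/b = 6.6·sin(43.1°)/12.0
sin(43.1°) ≈ 0.683274
sin(C) ≈ 6.6·0.683274/12.0 ≈ 4.50961/12.0 ≈ 0.375801
Candidate 1: C₁ = arcsin(0.375801) ≈ 22.0738°  →  A = 180° − 43.1° − 22.0738° ≈ 114.826° > 0, valid
Candidate 2: C₂ = 180° − C₁ ≈ 157.926°  →  A = 180° − 43.1° − 157.926° ≈ -21.0262° ≤ 0, not a valid triangle

C = 22.07° (one solution)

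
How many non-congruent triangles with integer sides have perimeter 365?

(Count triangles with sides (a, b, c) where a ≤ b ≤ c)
Let a ≤ b ≤ c with a + b + c = 365. The only binding inequality is a + b > c, i.e. 365 − c > c, so c < 365/2; and c ≥ 365/3 since c is the largest side.
So 122 ≤ c ≤ 182. For each c, b runs from ⌈(365 − c)/2⌉ up to c (then a = 365 − b − c satisfies 1 ≤ a ≤ b automatically), giving c − ⌈(365 − c)/2⌉ + 1 choices.
Summing over c: 1 + 3 + 4 + 6 + … + 90 + 91  (61 terms, c = 122, …, 182) = 2821
Check (closed form: nearest integer to p²/48 for even p, (p+3)²/48 for odd p): (365+3)²/48 = 368²/48 = 135424/48 ≈ 2821.33 → 2821

2821 triangles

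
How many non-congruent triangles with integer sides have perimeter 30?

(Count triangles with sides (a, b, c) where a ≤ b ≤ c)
Let a ≤ b ≤ c with a + b + c = 30. The only binding inequality is a + b > c, i.e. 30 − c > c, so c < 30/2; and c ≥ 30/3 since c is the largest side.
So 10 ≤ c ≤ 14. For each c, b runs from ⌈(30 − c)/2⌉ up to c (then a = 30 − b − c satisfies 1 ≤ a ≤ b automatically), giving c − ⌈(30 − c)/2⌉ + 1 choices.
Summing over c: 1 + 2 + 4 + 5 + 7 = 19
Check (closed form: nearest integer to p²/48 for even p, (p+3)²/48 for odd p): 30²/48 = 900/48 ≈ 18.75 → 19

19 triangles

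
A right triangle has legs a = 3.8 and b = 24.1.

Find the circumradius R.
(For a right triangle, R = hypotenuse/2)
Hypotenuse c = √(a² + b²) = √(14.44 + 580.81) = √595.25 ≈ 24.3977
R = c/2 ≈ 24.3977/2 ≈ 12.1989

R = 12.2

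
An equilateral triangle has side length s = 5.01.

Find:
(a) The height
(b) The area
(a) The height splits the triangle into two 30-60-90 halves: h = s·√3/2 = 5.01·1.73205/2 ≈ 8.67757/2 ≈ 4.33879
(b) Area = (√3/4)·s² = (√3/4)·5.01² = (√3/4)·25.1001 ≈ 0.433013·25.1001 ≈ 10.8687

Height = 4.339, Area = 10.87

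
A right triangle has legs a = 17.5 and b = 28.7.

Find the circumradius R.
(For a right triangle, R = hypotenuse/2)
Hypotenuse c = √(a² + b²) = √(306.25 + 823.69) = √1129.94 ≈ 33.6146
R = c/2 ≈ 33.6146/2 ≈ 16.8073

R = 16.81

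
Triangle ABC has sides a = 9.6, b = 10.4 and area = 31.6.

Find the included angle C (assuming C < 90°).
Area = ½·a·b·sin(C)  ⇒  sin(C) = 2·Area/(a·b) = 2·31.6/(9.6·10.4) = 63.2/99.84 ≈ 0.633013
C = arcsin(0.633013) ≈ 39.2728° (taking the acute solution since C < 90°)

C = 39.27°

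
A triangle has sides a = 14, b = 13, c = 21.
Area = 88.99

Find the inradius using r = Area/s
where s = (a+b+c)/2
s = (14 + 13 + 21)/2 = 48/2 = 24
r = Area/s = 88.99/24 ≈ 3.70792

r = 3.708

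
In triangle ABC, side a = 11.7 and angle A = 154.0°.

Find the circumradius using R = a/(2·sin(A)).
R = a/(2·sin(A)) = 11.7/(2·sin(154.0°))
sin(154.0°) ≈ 0.438371
R ≈ 11.7/(2·0.438371) = 11.7/0.876742 ≈ 13.3449

R = 13.34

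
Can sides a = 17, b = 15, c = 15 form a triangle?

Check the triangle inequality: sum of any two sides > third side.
a + b vs c: 17 + 15 = 32 > 15  ✓
a + c vs b: 17 + 15 = 32 > 15  ✓
b + c vs a: 15 + 15 = 30 > 17  ✓

Yes, triangle inequality satisfied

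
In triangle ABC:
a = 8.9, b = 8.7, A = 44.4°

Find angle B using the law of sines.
a/sin(A) = b/sin(B)  ⇒  sin(B) = b·sin(A)/a = 8.7·sin(44.4°)/8.9
sin(44.4°) ≈ 0.699663
sin(B) ≈ 8.7·0.699663/8.9 ≈ 6.08707/8.9 ≈ 0.683941
B = arcsin(0.683941) ≈ 43.1523°
(Since b ≤ a we need B ≤ A, so the obtuse alternative 180° − 43.1523° ≈ 136.848° is rejected.)

B = 43.15°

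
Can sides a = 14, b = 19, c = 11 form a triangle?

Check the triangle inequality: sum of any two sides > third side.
a + b vs c: 14 + 19 = 33 > 11  ✓
a + c vs b: 14 + 11 = 25 > 19  ✓
b + c vs a: 19 + 11 = 30 > 14  ✓

Yes, triangle inequality satisfied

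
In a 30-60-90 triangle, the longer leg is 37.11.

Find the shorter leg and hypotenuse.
In a 30-60-90 triangle the sides are in ratio 1 : √3 : 2, so short leg = long leg/√3 and hypotenuse = 2·(short leg).
Short leg = 37.11/√3 ≈ 37.11/1.73205 ≈ 21.4255
Hypotenuse = 2·21.4255 ≈ 42.8509

Short leg = 21.43, Hypotenuse = 42.85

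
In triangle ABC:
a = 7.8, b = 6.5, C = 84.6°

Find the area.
Two sides and the included angle (SAS): A = ½·a·b·sin(C) = ½·7.8·6.5·sin(84.6°)
sin(84.6°) ≈ 0.995562
A ≈ ½·50.7·0.995562 = 25.35·0.995562 ≈ 25.2375

Area = 25.24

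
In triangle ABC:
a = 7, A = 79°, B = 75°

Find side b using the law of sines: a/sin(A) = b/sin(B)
a/sin(A) = b/sin(B)  ⇒  b = a·sin(B)/sin(A) = 7·sin(75°)/sin(79°)
sin(75°) ≈ 0.965926, sin(79°) ≈ 0.981627
b ≈ 7·0.965926/0.981627 ≈ 6.76148/0.981627 ≈ 6.88803

b = 6.888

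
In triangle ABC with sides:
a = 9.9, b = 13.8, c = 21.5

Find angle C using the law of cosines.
c² = a² + b² − 2ab·cos(C)  ⇒  cos(C) = (a² + b² − c²)/(2ab)
cos(C) = (9.9² + 13.8² − 21.5²)/(2·9.9·13.8) = (98.01 + 190.44 − 462.25)/273.24 = -173.8/273.24 ≈ -0.636071
C = arccos(-0.636071) ≈ 129.499°

C = 129.5°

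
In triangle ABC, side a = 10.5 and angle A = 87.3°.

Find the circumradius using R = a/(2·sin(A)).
R = a/(2·sin(A)) = 10.5/(2·sin(87.3°))
sin(87.3°) ≈ 0.99889
R ≈ 10.5/(2·0.99889) = 10.5/1.99778 ≈ 5.25583

R = 5.256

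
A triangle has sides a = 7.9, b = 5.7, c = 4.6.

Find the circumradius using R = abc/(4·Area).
First find the area with Heron's formula.
s = (7.9 + 5.7 + 4.6)/2 = 9.1
Area = √(s(s−a)(s−b)(s−c)) = √(9.1·1.2·3.4·4.5) ≈ √167.076 ≈ 12.9258
abc = 7.9·5.7·4.6 = 207.138
R = abc/(4·Area) ≈ 207.138/(4·12.9258) = 207.138/51.7032 ≈ 4.00629

R = 4.006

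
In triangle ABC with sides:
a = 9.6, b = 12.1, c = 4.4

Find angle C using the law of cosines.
c² = a² + b² − 2ab·cos(C)  ⇒  cos(C) = (a² + b² − c²)/(2ab)
cos(C) = (9.6² + 12.1² − 4.4²)/(2·9.6·12.1) = (92.16 + 146.41 − 19.36)/232.32 = 219.21/232.32 ≈ 0.943569
C = arccos(0.943569) ≈ 19.3401°

C = 19.34°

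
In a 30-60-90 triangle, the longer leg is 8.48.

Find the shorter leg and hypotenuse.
In a 30-60-90 triangle the sides are in ratio 1 : √3 : 2, so short leg = long leg/√3 and hypotenuse = 2·(short leg).
Short leg = 8.48/√3 ≈ 8.48/1.73205 ≈ 4.89593
Hypotenuse = 2·4.89593 ≈ 9.79186

Short leg = 4.896, Hypotenuse = 9.792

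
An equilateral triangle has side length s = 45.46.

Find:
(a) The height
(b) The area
(a) The height splits the triangle into two 30-60-90 halves: h = s·√3/2 = 45.46·1.73205/2 ≈ 78.739/2 ≈ 39.3695
(b) Area = (√3/4)·s² = (√3/4)·45.46² = (√3/4)·2066.6116 ≈ 0.433013·2066.6116 ≈ 894.869

Height = 39.37, Area = 894.9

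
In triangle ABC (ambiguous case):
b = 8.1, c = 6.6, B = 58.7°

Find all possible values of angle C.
b/sin(B) = c/sin(C)  ⇒  sin(C) = c·sin(B)/b = 6.6·sin(58.7°)/8.1
sin(58.7°) ≈ 0.854459
sin(C) ≈ 6.6·0.854459/8.1 ≈ 5.63943/8.1 ≈ 0.696226
Candidate 1: C₁ = arcsin(0.696226) ≈ 44.125°  →  A = 180° − 58.7° − 44.125° ≈ 77.175° > 0, valid
Candidate 2: C₂ = 180° − C₁ ≈ 135.875°  →  A = 180° − 58.7° − 135.875° ≈ -14.575° ≤ 0, not a valid triangle

C = 44.12° (one solution)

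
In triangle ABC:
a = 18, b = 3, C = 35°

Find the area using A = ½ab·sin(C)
A = ½·a·b·sin(C) = ½·18·3·sin(35°)
sin(35°) ≈ 0.573576
A ≈ ½·54·0.573576 = 27·0.573576 ≈ 15.4866

Area = 15.49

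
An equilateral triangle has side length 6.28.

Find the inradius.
r = Area/s with s the semi-perimeter.
Area = (√3/4)·6.28² = (√3/4)·39.4384 ≈ 0.433013·39.4384 ≈ 17.0773
s = 3·6.28/2 = 9.42
r ≈ 17.0773/9.42 ≈ 1.81288
(Equivalently r = side/(2√3) = 6.28/3.4641 ≈ 1.81288.)

r = 1.813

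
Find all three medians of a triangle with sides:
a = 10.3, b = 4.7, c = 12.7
Median formula: m_a = ½√(2b² + 2c² − a²) (and cyclically). a² = 106.09, b² = 22.09, c² = 161.29.
m_a = ½√(2·22.09 + 2·161.29 − 106.09) = ½√260.67 ≈ ½·16.1453 ≈ 8.07264
m_b = ½√(2·106.09 + 2·161.29 − 22.09) = ½√512.67 ≈ ½·22.6422 ≈ 11.3211
m_c = ½√(2·106.09 + 2·22.09 − 161.29) = ½√95.07 ≈ ½·9.75038 ≈ 4.87519

m_a = 8.073, m_b = 11.32, m_c = 4.875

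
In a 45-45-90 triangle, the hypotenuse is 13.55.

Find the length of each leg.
In a 45-45-90 triangle hypotenuse = leg·√2, so leg = hypotenuse/√2.
Leg = 13.55/√2 ≈ 13.55/1.41421 ≈ 9.5813

Each leg = 9.581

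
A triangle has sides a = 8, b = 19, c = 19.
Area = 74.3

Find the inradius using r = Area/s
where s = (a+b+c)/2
s = (8 + 19 + 19)/2 = 46/2 = 23
r = Area/s = 74.3/23 ≈ 3.23043

r = 3.23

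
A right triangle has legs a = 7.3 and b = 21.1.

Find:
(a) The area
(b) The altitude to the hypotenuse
(a) The legs are perpendicular, so Area = ½·a·b = ½·7.3·21.1 = ½·154.03 = 77.015
(b) Hypotenuse c = √(a² + b²) = √(53.29 + 445.21) = √498.5 ≈ 22.3271
    Area = ½·c·h_c  ⇒  h_c = 2·Area/c = 154.03/22.3271 ≈ 6.89879

Area = 77.015, h_c = 6.899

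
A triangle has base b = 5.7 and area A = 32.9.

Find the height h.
A = ½·b·h  ⇒  h = 2A/b = 2·32.9/5.7 = 65.8/5.7 ≈ 11.5439

h = 11.54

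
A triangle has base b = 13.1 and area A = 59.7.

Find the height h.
A = ½·b·h  ⇒  h = 2A/b = 2·59.7/13.1 = 119.4/13.1 ≈ 9.1145

h = 9.115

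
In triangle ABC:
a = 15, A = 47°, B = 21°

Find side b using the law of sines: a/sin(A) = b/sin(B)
a/sin(A) = b/sin(B)  ⇒  b = a·sin(B)/sin(A) = 15·sin(21°)/sin(47°)
sin(21°) ≈ 0.358368, sin(47°) ≈ 0.731354
b ≈ 15·0.358368/0.731354 ≈ 5.37552/0.731354 ≈ 7.3501

b = 7.35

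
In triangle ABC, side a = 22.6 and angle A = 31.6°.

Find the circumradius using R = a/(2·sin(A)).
R = a/(2·sin(A)) = 22.6/(2·sin(31.6°))
sin(31.6°) ≈ 0.523986
R ≈ 22.6/(2·0.523986) = 22.6/1.04797 ≈ 21.5655

R = 21.57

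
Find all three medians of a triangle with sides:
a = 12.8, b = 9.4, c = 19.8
Median formula: m_a = ½√(2b² + 2c² − a²) (and cyclically). a² = 163.84, b² = 88.36, c² = 392.04.
m_a = ½√(2·88.36 + 2·392.04 − 163.84) = ½√796.96 ≈ ½·28.2305 ≈ 14.1152
m_b = ½√(2·163.84 + 2·392.04 − 88.36) = ½√1023.4 ≈ ½·31.9906 ≈ 15.9953
m_c = ½√(2·163.84 + 2·88.36 − 392.04) = ½√112.36 ≈ ½·10.6 ≈ 5.3

m_a = 14.12, m_b = 16, m_c = 5.3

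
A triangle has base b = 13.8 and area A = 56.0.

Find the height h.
A = ½·b·h  ⇒  h = 2A/b = 2·56.0/13.8 = 112/13.8 ≈ 8.11594

h = 8.116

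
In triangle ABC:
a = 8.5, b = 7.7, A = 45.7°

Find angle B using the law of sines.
a/sin(A) = b/sin(B)  ⇒  sin(B) = b·sin(A)/a = 7.7·sin(45.7°)/8.5
sin(45.7°) ≈ 0.715693
sin(B) ≈ 7.7·0.715693/8.5 ≈ 5.51083/8.5 ≈ 0.648333
B = arcsin(0.648333) ≈ 40.4161°
(Since b ≤ a we need B ≤ A, so the obtuse alternative 180° − 40.4161° ≈ 139.584° is rejected.)

B = 40.42°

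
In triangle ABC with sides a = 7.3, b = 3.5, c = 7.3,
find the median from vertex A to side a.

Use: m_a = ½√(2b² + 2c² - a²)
m_a = ½√(2·3.5² + 2·7.3² − 7.3²) = ½√(2·12.25 + 2·53.29 − 53.29) = ½√(24.5 + 106.58 − 53.29) = ½√77.79
√77.79 ≈ 8.81986, so m_a ≈ 4.40993

m_a = 4.41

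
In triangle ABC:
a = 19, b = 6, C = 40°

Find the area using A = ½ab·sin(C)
A = ½·a·b·sin(C) = ½·19·6·sin(40°)
sin(40°) ≈ 0.642788
A ≈ ½·114·0.642788 = 57·0.642788 ≈ 36.6389

Area = 36.64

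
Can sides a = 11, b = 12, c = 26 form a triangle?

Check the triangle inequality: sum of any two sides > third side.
a + b vs c: 11 + 12 = 23 ≤ 26  ✗
a + c vs b: 11 + 26 = 37 > 12  ✓
b + c vs a: 12 + 26 = 38 > 11  ✓

No: 11 + 12 = 23 is not > 26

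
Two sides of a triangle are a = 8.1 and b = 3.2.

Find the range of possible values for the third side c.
Triangle inequality: |a − b| < c < a + b
|a − b| = |8.1 − 3.2| = 4.9
a + b = 8.1 + 3.2 = 11.3

4.9 < c < 11.3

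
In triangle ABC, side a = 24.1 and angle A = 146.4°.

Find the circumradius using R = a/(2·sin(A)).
R = a/(2·sin(A)) = 24.1/(2·sin(146.4°))
sin(146.4°) ≈ 0.553392
R ≈ 24.1/(2·0.553392) = 24.1/1.10678 ≈ 21.7748

R = 21.77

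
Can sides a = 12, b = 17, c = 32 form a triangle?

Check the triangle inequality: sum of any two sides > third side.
a + b vs c: 12 + 17 = 29 ≤ 32  ✗
a + c vs b: 12 + 32 = 44 > 17  ✓
b + c vs a: 17 + 32 = 49 > 12  ✓

No: 12 + 17 = 29 is not > 32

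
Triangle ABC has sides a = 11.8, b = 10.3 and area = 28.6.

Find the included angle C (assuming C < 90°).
Area = ½·a·b·sin(C)  ⇒  sin(C) = 2·Area/(a·b) = 2·28.6/(11.8·10.3) = 57.2/121.54 ≈ 0.470627
C = arcsin(0.470627) ≈ 28.075° (taking the acute solution since C < 90°)

C = 28.08°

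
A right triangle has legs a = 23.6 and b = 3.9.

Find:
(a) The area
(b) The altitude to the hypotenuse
(a) The legs are perpendicular, so Area = ½·a·b = ½·23.6·3.9 = ½·92.04 = 46.02
(b) Hypotenuse c = √(a² + b²) = √(556.96 + 15.21) = √572.17 ≈ 23.9201
    Area = ½·c·h_c  ⇒  h_c = 2·Area/c = 92.04/23.9201 ≈ 3.84781

Area = 46.02, h_c = 3.848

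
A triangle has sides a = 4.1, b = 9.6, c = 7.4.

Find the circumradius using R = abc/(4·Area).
First find the area with Heron's formula.
s = (4.1 + 9.6 + 7.4)/2 = 10.55
Area = √(s(s−a)(s−b)(s−c)) = √(10.55·6.45·0.95·3.15) ≈ √203.632 ≈ 14.27
abc = 4.1·9.6·7.4 = 291.264
R = abc/(4·Area) ≈ 291.264/(4·14.27) = 291.264/57.0799 ≈ 5.10274

R = 5.103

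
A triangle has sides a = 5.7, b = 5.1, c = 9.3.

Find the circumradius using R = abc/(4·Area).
First find the area with Heron's formula.
s = (5.7 + 5.1 + 9.3)/2 = 10.05
Area = √(s(s−a)(s−b)(s−c)) = √(10.05·4.35·4.95·0.75) ≈ √162.301 ≈ 12.7397
abc = 5.7·5.1·9.3 = 270.351
R = abc/(4·Area) ≈ 270.351/(4·12.7397) = 270.351/50.959 ≈ 5.30527

R = 5.305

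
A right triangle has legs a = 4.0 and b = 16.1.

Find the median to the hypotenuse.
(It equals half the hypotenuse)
Hypotenuse c = √(a² + b²) = √(16 + 259.21) = √275.21 ≈ 16.5895
Median to hypotenuse = c/2 ≈ 16.5895/2 ≈ 8.29473

Median = 8.295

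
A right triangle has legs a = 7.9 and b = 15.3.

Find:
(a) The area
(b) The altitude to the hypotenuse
(a) The legs are perpendicular, so Area = ½·a·b = ½·7.9·15.3 = ½·120.87 = 60.435
(b) Hypotenuse c = √(a² + b²) = √(62.41 + 234.09) = √296.5 ≈ 17.2192
    Area = ½·c·h_c  ⇒  h_c = 2·Area/c = 120.87/17.2192 ≈ 7.0195

Area = 60.435, h_c = 7.019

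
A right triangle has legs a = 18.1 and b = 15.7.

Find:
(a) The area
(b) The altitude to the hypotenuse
(a) The legs are perpendicular, so Area = ½·a·b = ½·18.1·15.7 = ½·284.17 = 142.085
(b) Hypotenuse c = √(a² + b²) = √(327.61 + 246.49) = √574.1 ≈ 23.9604
    Area = ½·c·h_c  ⇒  h_c = 2·Area/c = 284.17/23.9604 ≈ 11.86

Area = 142.085, h_c = 11.86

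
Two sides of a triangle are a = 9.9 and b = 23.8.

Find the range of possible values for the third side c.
Triangle inequality: |a − b| < c < a + b
|a − b| = |9.9 − 23.8| = 13.9
a + b = 9.9 + 23.8 = 33.7

13.9 < c < 33.7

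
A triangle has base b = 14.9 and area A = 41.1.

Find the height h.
A = ½·b·h  ⇒  h = 2A/b = 2·41.1/14.9 = 82.2/14.9 ≈ 5.51678

h = 5.517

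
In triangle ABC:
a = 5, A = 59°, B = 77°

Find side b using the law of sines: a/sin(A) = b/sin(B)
a/sin(A) = b/sin(B)  ⇒  b = a·sin(B)/sin(A) = 5·sin(77°)/sin(59°)
sin(77°) ≈ 0.97437, sin(59°) ≈ 0.857167
b ≈ 5·0.97437/0.857167 ≈ 4.87185/0.857167 ≈ 5.68366

b = 5.684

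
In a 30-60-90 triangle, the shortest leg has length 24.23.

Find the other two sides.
In a 30-60-90 triangle the sides are in ratio 1 : √3 : 2 (short leg : long leg : hypotenuse).
Long leg = 24.23·√3 ≈ 24.23·1.73205 ≈ 41.9676
Hypotenuse = 2·24.23 = 48.46

Long leg = 24.23√3 = 41.97, Hypotenuse = 48.46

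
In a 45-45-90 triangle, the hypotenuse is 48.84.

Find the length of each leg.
In a 45-45-90 triangle hypotenuse = leg·√2, so leg = hypotenuse/√2.
Leg = 48.84/√2 ≈ 48.84/1.41421 ≈ 34.5351

Each leg = 34.54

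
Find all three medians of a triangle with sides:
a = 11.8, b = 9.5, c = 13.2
Median formula: m_a = ½√(2b² + 2c² − a²) (and cyclically). a² = 139.24, b² = 90.25, c² = 174.24.
m_a = ½√(2·90.25 + 2·174.24 − 139.24) = ½√389.74 ≈ ½·19.7418 ≈ 9.87092
m_b = ½√(2·139.24 + 2·174.24 − 90.25) = ½√536.71 ≈ ½·23.167 ≈ 11.5835
m_c = ½√(2·139.24 + 2·90.25 − 174.24) = ½√284.74 ≈ ½·16.8742 ≈ 8.43712

m_a = 9.871, m_b = 11.58, m_c = 8.437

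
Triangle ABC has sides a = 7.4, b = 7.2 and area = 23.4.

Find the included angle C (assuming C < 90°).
Area = ½·a·b·sin(C)  ⇒  sin(C) = 2·Area/(a·b) = 2·23.4/(7.4·7.2) = 46.8/53.28 ≈ 0.878378
C = arcsin(0.878378) ≈ 61.4474° (taking the acute solution since C < 90°)

C = 61.45°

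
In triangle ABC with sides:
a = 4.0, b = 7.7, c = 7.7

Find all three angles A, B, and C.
Law of cosines for each angle (a² = 16, b² = 59.29, c² = 59.29):
cos(A) = (b² + c² − a²)/(2bc) = (59.29 + 59.29 − 16)/(2·7.7·7.7) = 102.58/118.58 ≈ 0.86507  ⇒  A ≈ 30.1093°
cos(B) = (a² + c² − b²)/(2ac) = (16 + 59.29 − 59.29)/(2·4.0·7.7) = 16/61.6 ≈ 0.25974  ⇒  B ≈ 74.9453°
cos(C) = (a² + b² − c²)/(2ab) = (16 + 59.29 − 59.29)/(2·4.0·7.7) = 16/61.6 ≈ 0.25974  ⇒  C ≈ 74.9453°
Check: A + B + C ≈ 180°

A = 30.11°, B = 74.95°, C = 74.95°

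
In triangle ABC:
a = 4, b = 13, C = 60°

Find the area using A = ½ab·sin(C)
A = ½·a·b·sin(C) = ½·4·13·sin(60°)
sin(60°) ≈ 0.866025
A ≈ ½·52·0.866025 = 26·0.866025 ≈ 22.5167

Area = 22.52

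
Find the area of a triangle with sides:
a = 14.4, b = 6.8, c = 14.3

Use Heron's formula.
s = (14.4 + 6.8 + 14.3)/2 = 35.5/2 = 17.75
s − a = 3.35, s − b = 10.95, s − c = 3.45
s(s−a)(s−b)(s−c) = 17.75·3.35·10.95·3.45 ≈ 2246.34
Area = √2246.34 ≈ 47.3956

Area = 47.4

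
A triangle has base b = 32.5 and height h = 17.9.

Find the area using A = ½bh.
A = ½·b·h = ½·32.5·17.9 = ½·581.75 = 290.875

Area = 290.875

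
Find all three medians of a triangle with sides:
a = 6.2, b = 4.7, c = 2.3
Median formula: m_a = ½√(2b² + 2c² − a²) (and cyclically). a² = 38.44, b² = 22.09, c² = 5.29.
m_a = ½√(2·22.09 + 2·5.29 − 38.44) = ½√16.32 ≈ ½·4.0398 ≈ 2.0199
m_b = ½√(2·38.44 + 2·5.29 − 22.09) = ½√65.37 ≈ ½·8.08517 ≈ 4.04259
m_c = ½√(2·38.44 + 2·22.09 − 5.29) = ½√115.77 ≈ ½·10.7596 ≈ 5.37982

m_a = 2.02, m_b = 4.043, m_c = 5.38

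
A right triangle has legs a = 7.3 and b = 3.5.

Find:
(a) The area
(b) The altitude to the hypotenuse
(a) The legs are perpendicular, so Area = ½·a·b = ½·7.3·3.5 = ½·25.55 = 12.775
(b) Hypotenuse c = √(a² + b²) = √(53.29 + 12.25) = √65.54 ≈ 8.09568
    Area = ½·c·h_c  ⇒  h_c = 2·Area/c = 25.55/8.09568 ≈ 3.15601

Area = 12.775, h_c = 3.156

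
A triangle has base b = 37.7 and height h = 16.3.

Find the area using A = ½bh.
A = ½·b·h = ½·37.7·16.3 = ½·614.51 = 307.255

Area = 307.255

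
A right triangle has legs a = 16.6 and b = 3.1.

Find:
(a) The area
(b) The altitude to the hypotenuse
(a) The legs are perpendicular, so Area = ½·a·b = ½·16.6·3.1 = ½·51.46 = 25.73
(b) Hypotenuse c = √(a² + b²) = √(275.56 + 9.61) = √285.17 ≈ 16.887
    Area = ½·c·h_c  ⇒  h_c = 2·Area/c = 51.46/16.887 ≈ 3.04732

Area = 25.73, h_c = 3.047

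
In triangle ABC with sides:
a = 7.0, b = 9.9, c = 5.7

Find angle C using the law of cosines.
c² = a² + b² − 2ab·cos(C)  ⇒  cos(C) = (a² + b² − c²)/(2ab)
cos(C) = (7.0² + 9.9² − 5.7²)/(2·7.0·9.9) = (49 + 98.01 − 32.49)/138.6 = 114.52/138.6 ≈ 0.826263
C = arccos(0.826263) ≈ 34.2833°

C = 34.28°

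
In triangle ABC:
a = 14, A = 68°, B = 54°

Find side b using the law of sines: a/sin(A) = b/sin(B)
a/sin(A) = b/sin(B)  ⇒  b = a·sin(B)/sin(A) = 14·sin(54°)/sin(68°)
sin(54°) ≈ 0.809017, sin(68°) ≈ 0.927184
b ≈ 14·0.809017/0.927184 ≈ 11.3262/0.927184 ≈ 12.2157

b = 12.22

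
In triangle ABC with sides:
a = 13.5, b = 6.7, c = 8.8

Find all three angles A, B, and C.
Law of cosines for each angle (a² = 182.25, b² = 44.89, c² = 77.44):
cos(A) = (b² + c² − a²)/(2bc) = (44.89 + 77.44 − 182.25)/(2·6.7·8.8) = -59.92/117.92 ≈ -0.508141  ⇒  A ≈ 120.54°
cos(B) = (a² + c² − b²)/(2ac) = (182.25 + 77.44 − 44.89)/(2·13.5·8.8) = 214.8/237.6 ≈ 0.90404  ⇒  B ≈ 25.3056°
cos(C) = (a² + b² − c²)/(2ab) = (182.25 + 44.89 − 77.44)/(2·13.5·6.7) = 149.7/180.9 ≈ 0.827529  ⇒  C ≈ 34.1543°
Check: A + B + C ≈ 180°

A = 120.5°, B = 25.31°, C = 34.15°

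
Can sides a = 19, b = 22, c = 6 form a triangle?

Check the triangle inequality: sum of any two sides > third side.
a + b vs c: 19 + 22 = 41 > 6  ✓
a + c vs b: 19 + 6 = 25 > 22  ✓
b + c vs a: 22 + 6 = 28 > 19  ✓

Yes, triangle inequality satisfied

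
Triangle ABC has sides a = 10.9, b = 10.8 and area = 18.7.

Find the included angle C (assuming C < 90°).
Area = ½·a·b·sin(C)  ⇒  sin(C) = 2·Area/(a·b) = 2·18.7/(10.9·10.8) = 37.4/117.72 ≈ 0.317703
C = arcsin(0.317703) ≈ 18.5241° (taking the acute solution since C < 90°)

C = 18.52°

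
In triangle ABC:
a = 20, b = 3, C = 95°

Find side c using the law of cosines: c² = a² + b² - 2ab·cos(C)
c² = 20² + 3² − 2·20·3·cos(95°)
cos(95°) ≈ -0.0871557
c² ≈ 400 + 9 − 120·(-0.0871557) ≈ 409 + 10.4587 ≈ 419.459
c ≈ √419.459 ≈ 20.4807

c = 20.48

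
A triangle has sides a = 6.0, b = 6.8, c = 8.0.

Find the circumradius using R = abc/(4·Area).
First find the area with Heron's formula.
s = (6.0 + 6.8 + 8.0)/2 = 10.4
Area = √(s(s−a)(s−b)(s−c)) = √(10.4·4.4·3.6·2.4) ≈ √395.366 ≈ 19.8838
abc = 6.0·6.8·8.0 = 326.4
R = abc/(4·Area) ≈ 326.4/(4·19.8838) = 326.4/79.5353 ≈ 4.10384

R = 4.104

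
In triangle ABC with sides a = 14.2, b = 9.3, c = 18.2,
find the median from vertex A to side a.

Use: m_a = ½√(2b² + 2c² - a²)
m_a = ½√(2·9.3² + 2·18.2² − 14.2²) = ½√(2·86.49 + 2·331.24 − 201.64) = ½√(172.98 + 662.48 − 201.64) = ½√633.82
√633.82 ≈ 25.1758, so m_a ≈ 12.5879

m_a = 12.59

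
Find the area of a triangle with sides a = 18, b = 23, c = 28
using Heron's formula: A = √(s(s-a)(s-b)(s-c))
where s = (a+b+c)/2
s = (18 + 23 + 28)/2 = 69/2 = 34.5
s − a = 16.5, s − b = 11.5, s − c = 6.5
s(s−a)(s−b)(s−c) = 34.5·16.5·11.5·6.5 = 42551.4375
Area = √42551.4375 ≈ 206.28

s = 34.5, Area = 206.3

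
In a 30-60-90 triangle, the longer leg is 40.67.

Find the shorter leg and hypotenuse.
In a 30-60-90 triangle the sides are in ratio 1 : √3 : 2, so short leg = long leg/√3 and hypotenuse = 2·(short leg).
Short leg = 40.67/√3 ≈ 40.67/1.73205 ≈ 23.4808
Hypotenuse = 2·23.4808 ≈ 46.9617

Short leg = 23.48, Hypotenuse = 46.96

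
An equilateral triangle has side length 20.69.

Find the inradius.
r = Area/s with s the semi-perimeter.
Area = (√3/4)·20.69² = (√3/4)·428.0761 ≈ 0.433013·428.0761 ≈ 185.362
s = 3·20.69/2 = 31.035
r ≈ 185.362/31.035 ≈ 5.97269
(Equivalently r = side/(2√3) = 20.69/3.4641 ≈ 5.97269.)

r = 5.973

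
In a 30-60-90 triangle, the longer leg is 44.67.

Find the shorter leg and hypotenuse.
In a 30-60-90 triangle the sides are in ratio 1 : √3 : 2, so short leg = long leg/√3 and hypotenuse = 2·(short leg).
Short leg = 44.67/√3 ≈ 44.67/1.73205 ≈ 25.7902
Hypotenuse = 2·25.7902 ≈ 51.5805

Short leg = 25.79, Hypotenuse = 51.58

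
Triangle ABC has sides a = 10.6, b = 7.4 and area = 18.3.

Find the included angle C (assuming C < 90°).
Area = ½·a·b·sin(C)  ⇒  sin(C) = 2·Area/(a·b) = 2·18.3/(10.6·7.4) = 36.6/78.44 ≈ 0.466599
C = arcsin(0.466599) ≈ 27.8137° (taking the acute solution since C < 90°)

C = 27.81°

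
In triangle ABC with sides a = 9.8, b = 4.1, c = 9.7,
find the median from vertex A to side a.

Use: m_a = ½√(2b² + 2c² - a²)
m_a = ½√(2·4.1² + 2·9.7² − 9.8²) = ½√(2·16.81 + 2·94.09 − 96.04) = ½√(33.62 + 188.18 − 96.04) = ½√125.76
√125.76 ≈ 11.2143, so m_a ≈ 5.60714

m_a = 5.607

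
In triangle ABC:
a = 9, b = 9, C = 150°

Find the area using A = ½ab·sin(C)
A = ½·a·b·sin(C) = ½·9·9·sin(150°)
sin(150°) ≈ 0.5
A ≈ ½·81·0.5 = 40.5·0.5 ≈ 20.25

Area = 20.25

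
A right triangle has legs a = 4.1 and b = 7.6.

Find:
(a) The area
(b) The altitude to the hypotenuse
(a) The legs are perpendicular, so Area = ½·a·b = ½·4.1·7.6 = ½·31.16 = 15.58
(b) Hypotenuse c = √(a² + b²) = √(16.81 + 57.76) = √74.57 ≈ 8.63539
    Area = ½·c·h_c  ⇒  h_c = 2·Area/c = 31.16/8.63539 ≈ 3.60841

Area = 15.58, h_c = 3.608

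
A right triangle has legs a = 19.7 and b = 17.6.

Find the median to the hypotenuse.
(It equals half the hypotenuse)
Hypotenuse c = √(a² + b²) = √(388.09 + 309.76) = √697.85 ≈ 26.4169
Median to hypotenuse = c/2 ≈ 26.4169/2 ≈ 13.2084

Median = 13.21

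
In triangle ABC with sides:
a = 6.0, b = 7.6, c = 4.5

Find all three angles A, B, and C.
Law of cosines for each angle (a² = 36, b² = 57.76, c² = 20.25):
cos(A) = (b² + c² − a²)/(2bc) = (57.76 + 20.25 − 36)/(2·7.6·4.5) = 42.01/68.4 ≈ 0.614181  ⇒  A ≈ 52.1075°
cos(B) = (a² + c² − b²)/(2ac) = (36 + 20.25 − 57.76)/(2·6.0·4.5) = -1.51/54 ≈ -0.027963  ⇒  B ≈ 91.6024°
cos(C) = (a² + b² − c²)/(2ab) = (36 + 57.76 − 20.25)/(2·6.0·7.6) = 73.51/91.2 ≈ 0.806031  ⇒  C ≈ 36.2901°
Check: A + B + C ≈ 180°

A = 52.11°, B = 91.6°, C = 36.29°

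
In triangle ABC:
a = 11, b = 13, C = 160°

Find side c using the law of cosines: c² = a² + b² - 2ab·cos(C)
c² = 11² + 13² − 2·11·13·cos(160°)
cos(160°) ≈ -0.939693
c² ≈ 121 + 169 − 286·(-0.939693) ≈ 290 + 268.752 ≈ 558.752
c ≈ √558.752 ≈ 23.6379

c = 23.64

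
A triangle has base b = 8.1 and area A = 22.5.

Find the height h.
A = ½·b·h  ⇒  h = 2A/b = 2·22.5/8.1 = 45/8.1 ≈ 5.55556

h = 5.556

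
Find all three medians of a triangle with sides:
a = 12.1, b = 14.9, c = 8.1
Median formula: m_a = ½√(2b² + 2c² − a²) (and cyclically). a² = 146.41, b² = 222.01, c² = 65.61.
m_a = ½√(2·222.01 + 2·65.61 − 146.41) = ½√428.83 ≈ ½·20.7082 ≈ 10.3541
m_b = ½√(2·146.41 + 2·65.61 − 222.01) = ½√202.03 ≈ ½·14.2137 ≈ 7.10686
m_c = ½√(2·146.41 + 2·222.01 − 65.61) = ½√671.23 ≈ ½·25.9081 ≈ 12.9541

m_a = 10.35, m_b = 7.107, m_c = 12.95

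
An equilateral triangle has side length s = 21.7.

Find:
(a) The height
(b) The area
(a) The height splits the triangle into two 30-60-90 halves: h = s·√3/2 = 21.7·1.73205/2 ≈ 37.5855/2 ≈ 18.7928
(b) Area = (√3/4)·s² = (√3/4)·21.7² = (√3/4)·470.89 ≈ 0.433013·470.89 ≈ 203.901

Height = 18.79, Area = 203.9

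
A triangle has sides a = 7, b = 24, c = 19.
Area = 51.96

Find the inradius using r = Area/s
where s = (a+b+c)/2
s = (7 + 24 + 19)/2 = 50/2 = 25
r = Area/s = 51.96/25 ≈ 2.0784

r = 2.078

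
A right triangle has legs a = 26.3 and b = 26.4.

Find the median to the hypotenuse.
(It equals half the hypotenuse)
Hypotenuse c = √(a² + b²) = √(691.69 + 696.96) = √1388.65 ≈ 37.2646
Median to hypotenuse = c/2 ≈ 37.2646/2 ≈ 18.6323

Median = 18.63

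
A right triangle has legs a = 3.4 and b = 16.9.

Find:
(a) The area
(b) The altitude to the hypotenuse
(a) The legs are perpendicular, so Area = ½·a·b = ½·3.4·16.9 = ½·57.46 = 28.73
(b) Hypotenuse c = √(a² + b²) = √(11.56 + 285.61) = √297.17 ≈ 17.2386
    Area = ½·c·h_c  ⇒  h_c = 2·Area/c = 57.46/17.2386 ≈ 3.33321

Area = 28.73, h_c = 3.333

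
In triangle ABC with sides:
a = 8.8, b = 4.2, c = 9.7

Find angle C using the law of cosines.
c² = a² + b² − 2ab·cos(C)  ⇒  cos(C) = (a² + b² − c²)/(2ab)
cos(C) = (8.8² + 4.2² − 9.7²)/(2·8.8·4.2) = (77.44 + 17.64 − 94.09)/73.92 = 0.99/73.92 ≈ 0.0133929
C = arccos(0.0133929) ≈ 89.2326°

C = 89.23°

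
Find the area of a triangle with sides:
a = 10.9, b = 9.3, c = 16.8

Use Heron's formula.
s = (10.9 + 9.3 + 16.8)/2 = 37/2 = 18.5
s − a = 7.6, s − b = 9.2, s − c = 1.7
s(s−a)(s−b)(s−c) = 18.5·7.6·9.2·1.7 ≈ 2198.98
Area = √2198.98 ≈ 46.8933

Area = 46.89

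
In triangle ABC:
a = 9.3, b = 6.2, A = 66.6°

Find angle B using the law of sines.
a/sin(A) = b/sin(B)  ⇒  sin(B) = b·sin(A)/a = 6.2·sin(66.6°)/9.3
sin(66.6°) ≈ 0.917755
sin(B) ≈ 6.2·0.917755/9.3 ≈ 5.69008/9.3 ≈ 0.611836
B = arcsin(0.611836) ≈ 37.7224°
(Since b ≤ a we need B ≤ A, so the obtuse alternative 180° − 37.7224° ≈ 142.278° is rejected.)

B = 37.72°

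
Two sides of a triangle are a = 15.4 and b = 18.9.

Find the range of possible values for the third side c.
Triangle inequality: |a − b| < c < a + b
|a − b| = |15.4 − 18.9| = 3.5
a + b = 15.4 + 18.9 = 34.3

3.5 < c < 34.3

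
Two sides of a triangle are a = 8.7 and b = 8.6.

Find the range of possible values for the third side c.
Triangle inequality: |a − b| < c < a + b
|a − b| = |8.7 − 8.6| = 0.1
a + b = 8.7 + 8.6 = 17.3

0.1 < c < 17.3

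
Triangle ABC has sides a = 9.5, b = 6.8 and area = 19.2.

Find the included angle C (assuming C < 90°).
Area = ½·a·b·sin(C)  ⇒  sin(C) = 2·Area/(a·b) = 2·19.2/(9.5·6.8) = 38.4/64.6 ≈ 0.594427
C = arcsin(0.594427) ≈ 36.4718° (taking the acute solution since C < 90°)

C = 36.47°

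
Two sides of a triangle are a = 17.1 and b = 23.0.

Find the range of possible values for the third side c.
Triangle inequality: |a − b| < c < a + b
|a − b| = |17.1 − 23.0| = 5.9
a + b = 17.1 + 23.0 = 40.1

5.9 < c < 40.1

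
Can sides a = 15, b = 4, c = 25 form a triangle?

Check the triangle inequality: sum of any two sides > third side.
a + b vs c: 15 + 4 = 19 ≤ 25  ✗
a + c vs b: 15 + 25 = 40 > 4  ✓
b + c vs a: 4 + 25 = 29 > 15  ✓

No: 15 + 4 = 19 is not > 25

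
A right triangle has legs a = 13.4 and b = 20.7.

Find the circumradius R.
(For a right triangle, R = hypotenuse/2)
Hypotenuse c = √(a² + b²) = √(179.56 + 428.49) = √608.05 ≈ 24.6587
R = c/2 ≈ 24.6587/2 ≈ 12.3293

R = 12.33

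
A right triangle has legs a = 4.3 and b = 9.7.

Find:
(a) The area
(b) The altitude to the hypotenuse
(a) The legs are perpendicular, so Area = ½·a·b = ½·4.3·9.7 = ½·41.71 = 20.855
(b) Hypotenuse c = √(a² + b²) = √(18.49 + 94.09) = √112.58 ≈ 10.6104
    Area = ½·c·h_c  ⇒  h_c = 2·Area/c = 41.71/10.6104 ≈ 3.93106

Area = 20.855, h_c = 3.931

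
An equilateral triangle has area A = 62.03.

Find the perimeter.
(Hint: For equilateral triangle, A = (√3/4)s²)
A = (√3/4)s²  ⇒  s² = 4A/√3 = 4·62.03/√3 = 248.12/1.73205 ≈ 143.252
s ≈ √143.252 ≈ 11.9688
Perimeter = 3s ≈ 3·11.9688 ≈ 35.9064

Perimeter = 35.91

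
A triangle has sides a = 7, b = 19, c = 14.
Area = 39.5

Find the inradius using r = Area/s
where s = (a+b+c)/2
s = (7 + 19 + 14)/2 = 40/2 = 20
r = Area/s = 39.5/20 ≈ 1.975

r = 1.975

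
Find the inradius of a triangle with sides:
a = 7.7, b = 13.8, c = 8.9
r = Area/s where s is the semi-perimeter.
s = (7.7 + 13.8 + 8.9)/2 = 30.4/2 = 15.2
Area = √(s(s−a)(s−b)(s−c)) = √(15.2·7.5·1.4·6.3) ≈ √1005.48 ≈ 31.7093
r ≈ 31.7093/15.2 ≈ 2.08614

r = 2.086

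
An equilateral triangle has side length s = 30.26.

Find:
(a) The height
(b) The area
(a) The height splits the triangle into two 30-60-90 halves: h = s·√3/2 = 30.26·1.73205/2 ≈ 52.4119/2 ≈ 26.2059
(b) Area = (√3/4)·s² = (√3/4)·30.26² = (√3/4)·915.6676 ≈ 0.433013·915.6676 ≈ 396.496

Height = 26.21, Area = 396.5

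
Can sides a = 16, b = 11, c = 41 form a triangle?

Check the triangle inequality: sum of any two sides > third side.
a + b vs c: 16 + 11 = 27 ≤ 41  ✗
a + c vs b: 16 + 41 = 57 > 11  ✓
b + c vs a: 11 + 41 = 52 > 16  ✓

No: 16 + 11 = 27 is not > 41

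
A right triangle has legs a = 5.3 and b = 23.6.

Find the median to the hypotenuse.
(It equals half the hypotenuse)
Hypotenuse c = √(a² + b²) = √(28.09 + 556.96) = √585.05 ≈ 24.1878
Median to hypotenuse = c/2 ≈ 24.1878/2 ≈ 12.0939

Median = 12.09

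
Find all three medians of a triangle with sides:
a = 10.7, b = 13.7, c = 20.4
Median formula: m_a = ½√(2b² + 2c² − a²) (and cyclically). a² = 114.49, b² = 187.69, c² = 416.16.
m_a = ½√(2·187.69 + 2·416.16 − 114.49) = ½√1093.21 ≈ ½·33.0637 ≈ 16.5319
m_b = ½√(2·114.49 + 2·416.16 − 187.69) = ½√873.61 ≈ ½·29.5569 ≈ 14.7784
m_c = ½√(2·114.49 + 2·187.69 − 416.16) = ½√188.2 ≈ ½·13.7186 ≈ 6.8593

m_a = 16.53, m_b = 14.78, m_c = 6.859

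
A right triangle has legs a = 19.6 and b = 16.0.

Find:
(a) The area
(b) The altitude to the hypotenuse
(a) The legs are perpendicular, so Area = ½·a·b = ½·19.6·16.0 = ½·313.6 = 156.8
(b) Hypotenuse c = √(a² + b²) = √(384.16 + 256) = √640.16 ≈ 25.3014
    Area = ½·c·h_c  ⇒  h_c = 2·Area/c = 313.6/25.3014 ≈ 12.3946

Area = 156.8, h_c = 12.39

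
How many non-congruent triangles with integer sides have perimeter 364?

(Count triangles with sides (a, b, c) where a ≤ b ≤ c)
Let a ≤ b ≤ c with a + b + c = 364. The only binding inequality is a + b > c, i.e. 364 − c > c, so c < 364/2; and c ≥ 364/3 since c is the largest side.
So 122 ≤ c ≤ 181. For each c, b runs from ⌈(364 − c)/2⌉ up to c (then a = 364 − b − c satisfies 1 ≤ a ≤ b automatically), giving c − ⌈(364 − c)/2⌉ + 1 choices.
Summing over c: 2 + 3 + 5 + 6 + … + 89 + 90  (60 terms, c = 122, …, 181) = 2760
Check (closed form: nearest integer to p²/48 for even p, (p+3)²/48 for odd p): 364²/48 = 132496/48 ≈ 2760.33 → 2760

2760 triangles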